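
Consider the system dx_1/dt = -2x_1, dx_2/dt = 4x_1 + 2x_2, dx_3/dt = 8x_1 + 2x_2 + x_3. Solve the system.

Coefficient matrix A = [[-2, 0, 0], [4, 2, 0], [8, 2, 1]].
det(A - λI) = 0 gives eigenvalues λ = 2, -2, 1.
For λ=2: eigenvector (0,1,2).
For λ=-2: eigenvector (1,-1,-2).
For λ=1: eigenvector (0,0,1).
General solution: c_1e^(2t)(0,1,2) + c_2e^(-2t)(1,-1,-2) + c_3e^(t)(0,0,1).

x_1(t) = c_2e^(-2t), x_2(t) = c_1e^(2t) - c_2e^(-2t), x_3(t) = 2c_1e^(2t) - 2c_2e^(-2t) + c_3e^(t)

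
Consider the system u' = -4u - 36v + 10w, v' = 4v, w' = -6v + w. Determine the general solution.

u(t) = c_1e^(-4t) + 2c_2e^(t) - 7c_3e^(4t), v(t) = c_3e^(4t), w(t) = c_2e^(t) - 2c_3e^(4t)

Coefficient matrix A = [[-4, -36, 10], [0, 4, 0], [0, -6, 1]].
det(A - λI) = 0 gives eigenvalues λ = -4, 1, 4.
For λ=-4: eigenvector (1,0,0).
For λ=1: eigenvector (2,0,1).
For λ=4: eigenvector (-7,1,-2).
General solution: c_1e^(-4t)(1,0,0) + c_2e^(t)(2,0,1) + c_3e^(4t)(-7,1,-2).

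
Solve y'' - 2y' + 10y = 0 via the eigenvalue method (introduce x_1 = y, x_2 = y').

y(t) = c_1e^(t)cos(3t) + c_2e^(t)sin(3t)

Let x_1 = y, x_2 = y'. Then x_1' = x_2 and x_2' = -10x_1 + 2x_2.
A = [[0,1],[-10,2]]; det(A-λI) = λ^2 - 2λ + 10.
Eigenvalues λ = 1 ± 3i.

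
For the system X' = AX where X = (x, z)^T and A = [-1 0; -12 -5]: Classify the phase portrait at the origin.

A = [[-1,0],[-12,-5]]; det(A-λI) = λ^2 + 6λ + 5.
λ = -1, -5: both negative.

stable node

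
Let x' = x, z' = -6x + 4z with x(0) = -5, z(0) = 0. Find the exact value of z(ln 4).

A = [[1,0],[-6,4]]; eigenvalues λ = 4, 1.
Eigenvectors: (0,-1) for λ=4, (-1,-2) for λ=1.
From the initial condition, c_1 = -10, c_2 = 5.
z(ln 4) = (-10)(4^4)(-1) + (5)(4^1)(-2) = 2520.

2520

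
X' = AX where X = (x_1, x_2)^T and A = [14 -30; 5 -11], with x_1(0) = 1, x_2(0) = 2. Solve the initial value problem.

x_1(t) = -9e^(4t) + 10e^(-t), x_2(t) = -3e^(4t) + 5e^(-t)

Coefficient matrix A = [[14, -30], [5, -11]].
Characteristic polynomial det(A - λI) = λ^2 - 3λ - 4 = 0.
Eigenvalues λ = 4, -1.
For λ=4: (A-λI) row 1 is [10, -30], so an eigenvector is (3, 1).
For λ=-1: (A-λI) row 1 is [15, -30], so an eigenvector is (2, 1).
General solution: K_1e^(4t)(3,1) + K_2e^(-t)(2,1).
Applying x_1(0)=1, x_2(0)=2 gives K_1=-3, K_2=5.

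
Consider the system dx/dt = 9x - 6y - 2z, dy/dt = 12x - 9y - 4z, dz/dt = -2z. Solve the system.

Coefficient matrix A = [[9, -6, -2], [12, -9, -4], [0, 0, -2]].
det(A - λI) = 0 gives eigenvalues λ = -3, 3, -2.
For λ=-3: eigenvector (1,2,0).
For λ=3: eigenvector (-1,-1,0).
For λ=-2: eigenvector (-2,-4,1).
General solution: C_1e^(-3t)(1,2,0) + C_2e^(3t)(-1,-1,0) + C_3e^(-2t)(-2,-4,1).

x(t) = C_1e^(-3t) - C_2e^(3t) - 2C_3e^(-2t), y(t) = 2C_1e^(-3t) - C_2e^(3t) - 4C_3e^(-2t), z(t) = C_3e^(-2t)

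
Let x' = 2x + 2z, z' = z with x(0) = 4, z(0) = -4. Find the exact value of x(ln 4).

-32

A = [[2,2],[0,1]]; eigenvalues λ = 1, 2.
Eigenvectors: (2,-1) for λ=1, (1,0) for λ=2.
From the initial condition, c_1 = 4, c_2 = -4.
x(ln 4) = (4)(4^1)(2) + (-4)(4^2)(1) = -32.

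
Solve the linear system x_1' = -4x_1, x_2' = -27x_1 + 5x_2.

x_1(t) = C_1e^(-4t), x_2(t) = 3C_1e^(-4t) + C_2e^(5t)

Coefficient matrix A = [[-4, 0], [-27, 5]].
Characteristic polynomial det(A - λI) = λ^2 - λ - 20 = 0.
Eigenvalues λ = -4, 5.
For λ=-4: (A-λI) row 2 is [-27, 9], so an eigenvector is (1, 3).
For λ=5: (A-λI) row 1 is [-9, 0], so an eigenvector is (0, 1).
General solution: C_1e^(-4t)(1,3) + C_2e^(5t)(0,1).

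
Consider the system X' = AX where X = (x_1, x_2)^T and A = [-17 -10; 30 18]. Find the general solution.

Coefficient matrix A = [[-17, -10], [30, 18]].
Characteristic polynomial det(A - λI) = λ^2 - λ - 6 = 0.
Eigenvalues λ = 3, -2.
For λ=3: (A-λI) row 1 is [-20, -10], so an eigenvector is (-1, 2).
For λ=-2: (A-λI) row 1 is [-15, -10], so an eigenvector is (-2, 3).
General solution: C_1e^(3t)(-1,2) + C_2e^(-2t)(-2,3).

x_1(t) = -C_1e^(3t) - 2C_2e^(-2t), x_2(t) = 2C_1e^(3t) + 3C_2e^(-2t)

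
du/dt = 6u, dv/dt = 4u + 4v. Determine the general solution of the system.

u(t) = c_2e^(6t), v(t) = c_1e^(4t) + 2c_2e^(6t)

Coefficient matrix A = [[6, 0], [4, 4]].
Characteristic polynomial det(A - λI) = λ^2 - 10λ + 24 = 0.
Eigenvalues λ = 4, 6.
For λ=4: (A-λI) row 1 is [2, 0], so an eigenvector is (0, 1).
For λ=6: (A-λI) row 2 is [4, -2], so an eigenvector is (1, 2).
General solution: c_1e^(4t)(0,1) + c_2e^(6t)(1,2).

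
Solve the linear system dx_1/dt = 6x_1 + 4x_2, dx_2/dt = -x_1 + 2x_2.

Coefficient matrix A = [[6, 4], [-1, 2]].
Characteristic polynomial det(A - λI) = λ^2 - 8λ + 16 = 0.
Single eigenvalue λ = 4 with algebraic multiplicity 2.
Eigenvector v = (2,-1); generalized eigenvector w with (A-λI)w=v is (-1,1).
General solution: e^(4t)[c_1·v + c_2·(t·v + w)].

x_1(t) = 2c_1e^(4t) + 2c_2te^(4t) - c_2e^(4t), x_2(t) = -c_1e^(4t) - c_2te^(4t) + c_2e^(4t)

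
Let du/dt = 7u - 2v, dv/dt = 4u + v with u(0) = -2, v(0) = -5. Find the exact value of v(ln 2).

-16

A = [[7,-2],[4,1]]; eigenvalues λ = 3, 5.
Eigenvectors: (1,2) for λ=3, (-1,-1) for λ=5.
From the initial condition, c_1 = -3, c_2 = -1.
v(ln 2) = (-3)(2^3)(2) + (-1)(2^5)(-1) = -16.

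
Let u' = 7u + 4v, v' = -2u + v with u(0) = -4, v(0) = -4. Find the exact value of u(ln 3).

A = [[7,4],[-2,1]]; eigenvalues λ = 3, 5.
Eigenvectors: (-1,1) for λ=3, (-2,1) for λ=5.
From the initial condition, c_1 = -12, c_2 = 8.
u(ln 3) = (-12)(3^3)(-1) + (8)(3^5)(-2) = -3564.

-3564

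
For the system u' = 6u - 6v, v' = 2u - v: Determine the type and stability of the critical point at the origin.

A = [[6,-6],[2,-1]]; det(A-λI) = λ^2 - 5λ + 6.
λ = 3, 2: both positive.

unstable node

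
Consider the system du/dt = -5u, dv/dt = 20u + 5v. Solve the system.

Coefficient matrix A = [[-5, 0], [20, 5]].
Characteristic polynomial det(A - λI) = λ^2 - 25 = 0.
Eigenvalues λ = -5, 5.
For λ=-5: (A-λI) row 2 is [20, 10], so an eigenvector is (-1, 2).
For λ=5: (A-λI) row 1 is [-10, 0], so an eigenvector is (0, -1).
General solution: C_1e^(-5t)(-1,2) + C_2e^(5t)(0,-1).

u(t) = -C_1e^(-5t), v(t) = 2C_1e^(-5t) - C_2e^(5t)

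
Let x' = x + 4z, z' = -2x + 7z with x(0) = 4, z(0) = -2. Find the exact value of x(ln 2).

-160

A = [[1,4],[-2,7]]; eigenvalues λ = 5, 3.
Eigenvectors: (1,1) for λ=5, (2,1) for λ=3.
From the initial condition, c_1 = -8, c_2 = 6.
x(ln 2) = (-8)(2^5)(1) + (6)(2^3)(2) = -160.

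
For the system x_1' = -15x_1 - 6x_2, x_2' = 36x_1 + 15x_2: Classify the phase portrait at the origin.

saddle

A = [[-15,-6],[36,15]]; det(A-λI) = λ^2 - 9.
λ = 3, -3: opposite signs.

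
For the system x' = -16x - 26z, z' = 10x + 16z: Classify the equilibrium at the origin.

center

A = [[-16,-26],[10,16]]; det(A-λI) = λ^2 + 4.
λ = 0 ± 2i: zero real part.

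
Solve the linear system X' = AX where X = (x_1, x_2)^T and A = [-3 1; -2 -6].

Coefficient matrix A = [[-3, 1], [-2, -6]].
Characteristic polynomial det(A - λI) = λ^2 + 9λ + 20 = 0.
Eigenvalues λ = -5, -4.
For λ=-5: (A-λI) row 1 is [2, 1], so an eigenvector is (-1, 2).
For λ=-4: (A-λI) row 1 is [1, 1], so an eigenvector is (-1, 1).
General solution: c_1e^(-5t)(-1,2) + c_2e^(-4t)(-1,1).

x_1(t) = -c_1e^(-5t) - c_2e^(-4t), x_2(t) = 2c_1e^(-5t) + c_2e^(-4t)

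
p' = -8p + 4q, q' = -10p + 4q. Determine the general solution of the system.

p(t) = -K_1e^(-2t)sin(2t) - K_1e^(-2t)cos(2t) - K_2e^(-2t)sin(2t) + K_2e^(-2t)cos(2t), q(t) = -K_1e^(-2t)sin(2t) - 2K_1e^(-2t)cos(2t) - 2K_2e^(-2t)sin(2t) + K_2e^(-2t)cos(2t)

Coefficient matrix A = [[-8, 4], [-10, 4]].
Characteristic polynomial det(A - λI) = λ^2 + 4λ + 8 = 0.
Eigenvalues λ = -2 ± 2i (complex conjugate pair).
For λ=-2+2i: an eigenvector is (-1,-2) - i(-1,-1) = (-1 + i, -2 + i).
A real fundamental pair from Re and Im of e^((-2+2i)t)v: X_1 = e^(-2t)(cos(2t)·(-1,-2) + sin(2t)·(-1,-1)), X_2 = e^(-2t)(sin(2t)·(-1,-2) - cos(2t)·(-1,-1)).
General solution: K_1X_1 + K_2X_2.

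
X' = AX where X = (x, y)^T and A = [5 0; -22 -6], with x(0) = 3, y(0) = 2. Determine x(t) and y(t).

Coefficient matrix A = [[5, 0], [-22, -6]].
Characteristic polynomial det(A - λI) = λ^2 + λ - 30 = 0.
Eigenvalues λ = 5, -6.
For λ=5: (A-λI) row 2 is [-22, -11], so an eigenvector is (1, -2).
For λ=-6: (A-λI) row 1 is [11, 0], so an eigenvector is (0, -1).
General solution: C_1e^(5t)(1,-2) + C_2e^(-6t)(0,-1).
Applying x(0)=3, y(0)=2 gives C_1=3, C_2=-8.

x(t) = 3e^(5t), y(t) = -6e^(5t) + 8e^(-6t)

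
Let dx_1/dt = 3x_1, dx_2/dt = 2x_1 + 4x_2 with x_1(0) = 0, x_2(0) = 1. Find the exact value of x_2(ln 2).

16

A = [[3,0],[2,4]]; eigenvalues λ = 4, 3.
Eigenvectors: (0,-1) for λ=4, (1,-2) for λ=3.
From the initial condition, c_1 = -1, c_2 = 0.
x_2(ln 2) = (-1)(2^4)(-1) + (0)(2^3)(-2) = 16.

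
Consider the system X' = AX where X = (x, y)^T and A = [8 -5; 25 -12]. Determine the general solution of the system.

x(t) = -c_1e^(-2t)sin(5t) + c_2e^(-2t)cos(5t), y(t) = -2c_1e^(-2t)sin(5t) + c_1e^(-2t)cos(5t) + c_2e^(-2t)sin(5t) + 2c_2e^(-2t)cos(5t)

Coefficient matrix A = [[8, -5], [25, -12]].
Characteristic polynomial det(A - λI) = λ^2 + 4λ + 29 = 0.
Eigenvalues λ = -2 ± 5i (complex conjugate pair).
For λ=-2+5i: an eigenvector is (0,1) - i(-1,-2) = (0 + i, 1 + 2i).
A real fundamental pair from Re and Im of e^((-2+5i)t)v: X_1 = e^(-2t)(cos(5t)·(0,1) + sin(5t)·(-1,-2)), X_2 = e^(-2t)(sin(5t)·(0,1) - cos(5t)·(-1,-2)).
General solution: c_1X_1 + c_2X_2.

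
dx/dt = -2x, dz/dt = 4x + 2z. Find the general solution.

x(t) = -K_2e^(-2t), z(t) = K_1e^(2t) + K_2e^(-2t)

Coefficient matrix A = [[-2, 0], [4, 2]].
Characteristic polynomial det(A - λI) = λ^2 - 4 = 0.
Eigenvalues λ = 2, -2.
For λ=2: (A-λI) row 1 is [-4, 0], so an eigenvector is (0, 1).
For λ=-2: (A-λI) row 2 is [4, 4], so an eigenvector is (-1, 1).
General solution: K_1e^(2t)(0,1) + K_2e^(-2t)(-1,1).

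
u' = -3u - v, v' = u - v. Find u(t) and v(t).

Coefficient matrix A = [[-3, -1], [1, -1]].
Characteristic polynomial det(A - λI) = λ^2 + 4λ + 4 = 0.
Single eigenvalue λ = -2 with algebraic multiplicity 2.
Eigenvector v = (-1,1); generalized eigenvector w with (A-λI)w=v is (-2,3).
General solution: e^(-2t)[K_1·v + K_2·(t·v + w)].

u(t) = -K_1e^(-2t) - K_2te^(-2t) - 2K_2e^(-2t), v(t) = K_1e^(-2t) + K_2te^(-2t) + 3K_2e^(-2t)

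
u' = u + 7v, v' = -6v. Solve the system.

Coefficient matrix A = [[1, 7], [0, -6]].
Characteristic polynomial det(A - λI) = λ^2 + 5λ - 6 = 0.
Eigenvalues λ = -6, 1.
For λ=-6: (A-λI) row 1 is [7, 7], so an eigenvector is (-1, 1).
For λ=1: (A-λI) row 1 is [0, 7], so an eigenvector is (1, 0).
General solution: c_1e^(-6t)(-1,1) + c_2e^(t)(1,0).

u(t) = -c_1e^(-6t) + c_2e^(t), v(t) = c_1e^(-6t)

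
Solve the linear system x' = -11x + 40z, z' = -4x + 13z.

Coefficient matrix A = [[-11, 40], [-4, 13]].
Characteristic polynomial det(A - λI) = λ^2 - 2λ + 17 = 0.
Eigenvalues λ = 1 ± 4i (complex conjugate pair).
For λ=1+4i: an eigenvector is (3,1) - i(1,0) = (3 - i, 1).
A real fundamental pair from Re and Im of e^((1+4i)t)v: X_1 = e^(t)(cos(4t)·(3,1) + sin(4t)·(1,0)), X_2 = e^(t)(sin(4t)·(3,1) - cos(4t)·(1,0)).
General solution: C_1X_1 + C_2X_2.

x(t) = C_1e^(t)sin(4t) + 3C_1e^(t)cos(4t) + 3C_2e^(t)sin(4t) - C_2e^(t)cos(4t), z(t) = C_1e^(t)cos(4t) + C_2e^(t)sin(4t)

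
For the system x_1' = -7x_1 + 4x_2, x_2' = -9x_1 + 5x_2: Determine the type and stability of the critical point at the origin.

stable improper node

A = [[-7,4],[-9,5]]; det(A-λI) = λ^2 + 2λ + 1.
repeated λ = -1 with a single eigenvector.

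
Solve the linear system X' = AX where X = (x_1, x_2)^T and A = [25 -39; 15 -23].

Coefficient matrix A = [[25, -39], [15, -23]].
Characteristic polynomial det(A - λI) = λ^2 - 2λ + 10 = 0.
Eigenvalues λ = 1 ± 3i (complex conjugate pair).
For λ=1+3i: an eigenvector is (3,2) - i(-2,-1) = (3 + 2i, 2 + i).
A real fundamental pair from Re and Im of e^((1+3i)t)v: X_1 = e^(t)(cos(3t)·(3,2) + sin(3t)·(-2,-1)), X_2 = e^(t)(sin(3t)·(3,2) - cos(3t)·(-2,-1)).
General solution: K_1X_1 + K_2X_2.

x_1(t) = -2K_1e^(t)sin(3t) + 3K_1e^(t)cos(3t) + 3K_2e^(t)sin(3t) + 2K_2e^(t)cos(3t), x_2(t) = -K_1e^(t)sin(3t) + 2K_1e^(t)cos(3t) + 2K_2e^(t)sin(3t) + K_2e^(t)cos(3t)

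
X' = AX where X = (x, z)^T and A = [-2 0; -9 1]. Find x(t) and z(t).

Coefficient matrix A = [[-2, 0], [-9, 1]].
Characteristic polynomial det(A - λI) = λ^2 + λ - 2 = 0.
Eigenvalues λ = -2, 1.
For λ=-2: (A-λI) row 2 is [-9, 3], so an eigenvector is (-1, -3).
For λ=1: (A-λI) row 1 is [-3, 0], so an eigenvector is (0, 1).
General solution: c_1e^(-2t)(-1,-3) + c_2e^(t)(0,1).

x(t) = -c_1e^(-2t), z(t) = -3c_1e^(-2t) + c_2e^(t)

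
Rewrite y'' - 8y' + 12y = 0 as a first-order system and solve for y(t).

y(t) = C_1e^(6t) + C_2e^(2t)

Let x_1 = y, x_2 = y'. Then x_1' = x_2 and x_2' = -12x_1 + 8x_2.
A = [[0,1],[-12,8]]; det(A-λI) = λ^2 - 8λ + 12.
Eigenvalues λ = 6, 2 with eigenvectors (1,6), (1,2).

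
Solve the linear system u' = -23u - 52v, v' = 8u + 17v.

Coefficient matrix A = [[-23, -52], [8, 17]].
Characteristic polynomial det(A - λI) = λ^2 + 6λ + 25 = 0.
Eigenvalues λ = -3 ± 4i (complex conjugate pair).
For λ=-3+4i: an eigenvector is (-3,1) - i(2,-1) = (-3 - 2i, 1 + i).
A real fundamental pair from Re and Im of e^((-3+4i)t)v: X_1 = e^(-3t)(cos(4t)·(-3,1) + sin(4t)·(2,-1)), X_2 = e^(-3t)(sin(4t)·(-3,1) - cos(4t)·(2,-1)).
General solution: C_1X_1 + C_2X_2.

u(t) = 2C_1e^(-3t)sin(4t) - 3C_1e^(-3t)cos(4t) - 3C_2e^(-3t)sin(4t) - 2C_2e^(-3t)cos(4t), v(t) = -C_1e^(-3t)sin(4t) + C_1e^(-3t)cos(4t) + C_2e^(-3t)sin(4t) + C_2e^(-3t)cos(4t)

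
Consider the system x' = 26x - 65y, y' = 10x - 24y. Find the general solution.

Coefficient matrix A = [[26, -65], [10, -24]].
Characteristic polynomial det(A - λI) = λ^2 - 2λ + 26 = 0.
Eigenvalues λ = 1 ± 5i (complex conjugate pair).
For λ=1+5i: an eigenvector is (-3,-1) - i(-2,-1) = (-3 + 2i, -1 + i).
A real fundamental pair from Re and Im of e^((1+5i)t)v: X_1 = e^(t)(cos(5t)·(-3,-1) + sin(5t)·(-2,-1)), X_2 = e^(t)(sin(5t)·(-3,-1) - cos(5t)·(-2,-1)).
General solution: c_1X_1 + c_2X_2.

x(t) = -2c_1e^(t)sin(5t) - 3c_1e^(t)cos(5t) - 3c_2e^(t)sin(5t) + 2c_2e^(t)cos(5t), y(t) = -c_1e^(t)sin(5t) - c_1e^(t)cos(5t) - c_2e^(t)sin(5t) + c_2e^(t)cos(5t)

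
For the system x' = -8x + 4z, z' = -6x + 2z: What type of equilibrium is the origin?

stable node

A = [[-8,4],[-6,2]]; det(A-λI) = λ^2 + 6λ + 8.
λ = -2, -4: both negative.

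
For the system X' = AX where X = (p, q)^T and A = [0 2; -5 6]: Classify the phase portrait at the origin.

unstable spiral

A = [[0,2],[-5,6]]; det(A-λI) = λ^2 - 6λ + 10.
λ = 3 ± i: positive real part.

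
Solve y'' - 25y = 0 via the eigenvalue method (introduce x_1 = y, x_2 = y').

Let x_1 = y, x_2 = y'. Then x_1' = x_2 and x_2' = 25x_1.
A = [[0,1],[25,0]]; det(A-λI) = λ^2 - 25.
Eigenvalues λ = -5, 5 with eigenvectors (1,-5), (1,5).

y(t) = c_1e^(-5t) + c_2e^(5t)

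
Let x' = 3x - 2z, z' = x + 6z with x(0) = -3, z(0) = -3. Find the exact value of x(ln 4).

A = [[3,-2],[1,6]]; eigenvalues λ = 4, 5.
Eigenvectors: (2,-1) for λ=4, (-1,1) for λ=5.
From the initial condition, c_1 = -6, c_2 = -9.
x(ln 4) = (-6)(4^4)(2) + (-9)(4^5)(-1) = 6144.

6144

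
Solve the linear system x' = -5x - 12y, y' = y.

x(t) = -c_1e^(-5t) - 2c_2e^(t), y(t) = c_2e^(t)

Coefficient matrix A = [[-5, -12], [0, 1]].
Characteristic polynomial det(A - λI) = λ^2 + 4λ - 5 = 0.
Eigenvalues λ = -5, 1.
For λ=-5: (A-λI) row 1 is [0, -12], so an eigenvector is (-1, 0).
For λ=1: (A-λI) row 1 is [-6, -12], so an eigenvector is (-2, 1).
General solution: c_1e^(-5t)(-1,0) + c_2e^(t)(-2,1).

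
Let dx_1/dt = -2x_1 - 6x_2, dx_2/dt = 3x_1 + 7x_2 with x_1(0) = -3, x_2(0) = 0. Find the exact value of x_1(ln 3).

225

A = [[-2,-6],[3,7]]; eigenvalues λ = 1, 4.
Eigenvectors: (2,-1) for λ=1, (-1,1) for λ=4.
From the initial condition, c_1 = -3, c_2 = -3.
x_1(ln 3) = (-3)(3^1)(2) + (-3)(3^4)(-1) = 225.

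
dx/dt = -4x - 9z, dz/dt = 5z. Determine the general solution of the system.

x(t) = c_1e^(-4t) - c_2e^(5t), z(t) = c_2e^(5t)

Coefficient matrix A = [[-4, -9], [0, 5]].
Characteristic polynomial det(A - λI) = λ^2 - λ - 20 = 0.
Eigenvalues λ = -4, 5.
For λ=-4: (A-λI) row 1 is [0, -9], so an eigenvector is (1, 0).
For λ=5: (A-λI) row 1 is [-9, -9], so an eigenvector is (-1, 1).
General solution: c_1e^(-4t)(1,0) + c_2e^(5t)(-1,1).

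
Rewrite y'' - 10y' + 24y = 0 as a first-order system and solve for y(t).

y(t) = C_1e^(6t) + C_2e^(4t)

Let x_1 = y, x_2 = y'. Then x_1' = x_2 and x_2' = -24x_1 + 10x_2.
A = [[0,1],[-24,10]]; det(A-λI) = λ^2 - 10λ + 24.
Eigenvalues λ = 6, 4 with eigenvectors (1,6), (1,4).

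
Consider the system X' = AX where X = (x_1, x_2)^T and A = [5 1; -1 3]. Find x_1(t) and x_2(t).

Coefficient matrix A = [[5, 1], [-1, 3]].
Characteristic polynomial det(A - λI) = λ^2 - 8λ + 16 = 0.
Single eigenvalue λ = 4 with algebraic multiplicity 2.
Eigenvector v = (1,-1); generalized eigenvector w with (A-λI)w=v is (2,-1).
General solution: e^(4t)[C_1·v + C_2·(t·v + w)].

x_1(t) = C_1e^(4t) + C_2te^(4t) + 2C_2e^(4t), x_2(t) = -C_1e^(4t) - C_2te^(4t) - C_2e^(4t)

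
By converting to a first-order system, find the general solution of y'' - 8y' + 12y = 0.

Let x_1 = y, x_2 = y'. Then x_1' = x_2 and x_2' = -12x_1 + 8x_2.
A = [[0,1],[-12,8]]; det(A-λI) = λ^2 - 8λ + 12.
Eigenvalues λ = 6, 2 with eigenvectors (1,6), (1,2).

y(t) = K_1e^(6t) + K_2e^(2t)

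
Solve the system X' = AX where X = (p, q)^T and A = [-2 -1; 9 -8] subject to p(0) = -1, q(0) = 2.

Coefficient matrix A = [[-2, -1], [9, -8]].
Characteristic polynomial det(A - λI) = λ^2 + 10λ + 25 = 0.
Single eigenvalue λ = -5 with algebraic multiplicity 2.
Eigenvector v = (-1,-3); generalized eigenvector w with (A-λI)w=v is (-1,-2).
General solution: e^(-5t)[C_1·v + C_2·(t·v + w)].
Applying p(0)=-1, q(0)=2 gives C_1=-4, C_2=5.

p(t) = -5te^(-5t) - e^(-5t), q(t) = -15te^(-5t) + 2e^(-5t)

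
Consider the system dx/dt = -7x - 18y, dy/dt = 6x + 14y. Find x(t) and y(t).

Coefficient matrix A = [[-7, -18], [6, 14]].
Characteristic polynomial det(A - λI) = λ^2 - 7λ + 10 = 0.
Eigenvalues λ = 2, 5.
For λ=2: (A-λI) row 1 is [-9, -18], so an eigenvector is (2, -1).
For λ=5: (A-λI) row 1 is [-12, -18], so an eigenvector is (3, -2).
General solution: c_1e^(2t)(2,-1) + c_2e^(5t)(3,-2).

x(t) = 2c_1e^(2t) + 3c_2e^(5t), y(t) = -c_1e^(2t) - 2c_2e^(5t)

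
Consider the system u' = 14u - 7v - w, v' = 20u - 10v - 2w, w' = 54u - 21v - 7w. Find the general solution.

Coefficient matrix A = [[14, -7, -1], [20, -10, -2], [54, -21, -7]].
det(A - λI) = 0 gives eigenvalues λ = 4, -4, -3.
For λ=4: eigenvector (-1,-1,-3).
For λ=-4: eigenvector (1,2,4).
For λ=-3: eigenvector (-1,-2,-3).
General solution: C_1e^(4t)(-1,-1,-3) + C_2e^(-4t)(1,2,4) + C_3e^(-3t)(-1,-2,-3).

u(t) = -C_1e^(4t) + C_2e^(-4t) - C_3e^(-3t), v(t) = -C_1e^(4t) + 2C_2e^(-4t) - 2C_3e^(-3t), w(t) = -3C_1e^(4t) + 4C_2e^(-4t) - 3C_3e^(-3t)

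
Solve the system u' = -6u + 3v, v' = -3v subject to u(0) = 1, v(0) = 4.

u(t) = 4e^(-3t) - 3e^(-6t), v(t) = 4e^(-3t)

Coefficient matrix A = [[-6, 3], [0, -3]].
Characteristic polynomial det(A - λI) = λ^2 + 9λ + 18 = 0.
Eigenvalues λ = -3, -6.
For λ=-3: (A-λI) row 1 is [-3, 3], so an eigenvector is (-1, -1).
For λ=-6: (A-λI) row 1 is [0, 3], so an eigenvector is (1, 0).
General solution: K_1e^(-3t)(-1,-1) + K_2e^(-6t)(1,0).
Applying u(0)=1, v(0)=4 gives K_1=-4, K_2=-3.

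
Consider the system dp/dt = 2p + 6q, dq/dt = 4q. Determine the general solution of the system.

p(t) = -c_1e^(2t) + 3c_2e^(4t), q(t) = c_2e^(4t)

Coefficient matrix A = [[2, 6], [0, 4]].
Characteristic polynomial det(A - λI) = λ^2 - 6λ + 8 = 0.
Eigenvalues λ = 2, 4.
For λ=2: (A-λI) row 1 is [0, 6], so an eigenvector is (-1, 0).
For λ=4: (A-λI) row 1 is [-2, 6], so an eigenvector is (3, 1).
General solution: c_1e^(2t)(-1,0) + c_2e^(4t)(3,1).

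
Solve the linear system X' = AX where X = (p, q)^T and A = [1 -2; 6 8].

p(t) = -K_1e^(5t) + 2K_2e^(4t), q(t) = 2K_1e^(5t) - 3K_2e^(4t)

Coefficient matrix A = [[1, -2], [6, 8]].
Characteristic polynomial det(A - λI) = λ^2 - 9λ + 20 = 0.
Eigenvalues λ = 5, 4.
For λ=5: (A-λI) row 1 is [-4, -2], so an eigenvector is (-1, 2).
For λ=4: (A-λI) row 1 is [-3, -2], so an eigenvector is (2, -3).
General solution: K_1e^(5t)(-1,2) + K_2e^(4t)(2,-3).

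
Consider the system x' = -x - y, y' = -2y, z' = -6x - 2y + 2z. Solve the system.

x(t) = C_1e^(-t) + C_2e^(-2t), y(t) = C_2e^(-2t), z(t) = 2C_1e^(-t) + 2C_2e^(-2t) + C_3e^(2t)

Coefficient matrix A = [[-1, -1, 0], [0, -2, 0], [-6, -2, 2]].
det(A - λI) = 0 gives eigenvalues λ = -1, -2, 2.
For λ=-1: eigenvector (1,0,2).
For λ=-2: eigenvector (1,1,2).
For λ=2: eigenvector (0,0,1).
General solution: C_1e^(-t)(1,0,2) + C_2e^(-2t)(1,1,2) + C_3e^(2t)(0,0,1).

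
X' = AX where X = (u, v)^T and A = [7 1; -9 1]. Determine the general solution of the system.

u(t) = C_1e^(4t) + C_2te^(4t) + C_2e^(4t), v(t) = -3C_1e^(4t) - 3C_2te^(4t) - 2C_2e^(4t)

Coefficient matrix A = [[7, 1], [-9, 1]].
Characteristic polynomial det(A - λI) = λ^2 - 8λ + 16 = 0.
Single eigenvalue λ = 4 with algebraic multiplicity 2.
Eigenvector v = (1,-3); generalized eigenvector w with (A-λI)w=v is (1,-2).
General solution: e^(4t)[C_1·v + C_2·(t·v + w)].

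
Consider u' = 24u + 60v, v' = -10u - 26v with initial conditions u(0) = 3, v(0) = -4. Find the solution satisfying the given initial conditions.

u(t) = -15e^(4t) + 18e^(-6t), v(t) = 5e^(4t) - 9e^(-6t)

Coefficient matrix A = [[24, 60], [-10, -26]].
Characteristic polynomial det(A - λI) = λ^2 + 2λ - 24 = 0.
Eigenvalues λ = 4, -6.
For λ=4: (A-λI) row 1 is [20, 60], so an eigenvector is (-3, 1).
For λ=-6: (A-λI) row 1 is [30, 60], so an eigenvector is (-2, 1).
General solution: c_1e^(4t)(-3,1) + c_2e^(-6t)(-2,1).
Applying u(0)=3, v(0)=-4 gives c_1=5, c_2=-9.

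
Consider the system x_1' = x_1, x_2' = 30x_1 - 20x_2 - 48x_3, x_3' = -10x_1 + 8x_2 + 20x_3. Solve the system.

x_1(t) = C_1e^(t), x_2(t) = 6C_1e^(t) - 3C_2e^(-4t) + 2C_3e^(4t), x_3(t) = -2C_1e^(t) + C_2e^(-4t) - C_3e^(4t)

Coefficient matrix A = [[1, 0, 0], [30, -20, -48], [-10, 8, 20]].
det(A - λI) = 0 gives eigenvalues λ = 1, -4, 4.
For λ=1: eigenvector (1,6,-2).
For λ=-4: eigenvector (0,-3,1).
For λ=4: eigenvector (0,2,-1).
General solution: C_1e^(t)(1,6,-2) + C_2e^(-4t)(0,-3,1) + C_3e^(4t)(0,2,-1).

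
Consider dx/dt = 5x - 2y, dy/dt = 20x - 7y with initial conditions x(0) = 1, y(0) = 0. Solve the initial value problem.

Coefficient matrix A = [[5, -2], [20, -7]].
Characteristic polynomial det(A - λI) = λ^2 + 2λ + 5 = 0.
Eigenvalues λ = -1 ± 2i (complex conjugate pair).
For λ=-1+2i: an eigenvector is (-1,-3) - i(0,-1) = (-1, -3 + i).
A real fundamental pair from Re and Im of e^((-1+2i)t)v: X_1 = e^(-t)(cos(2t)·(-1,-3) + sin(2t)·(0,-1)), X_2 = e^(-t)(sin(2t)·(-1,-3) - cos(2t)·(0,-1)).
General solution: C_1X_1 + C_2X_2.
Applying x(0)=1, y(0)=0 gives C_1=-1, C_2=-3.

x(t) = 3e^(-t)sin(2t) + e^(-t)cos(2t), y(t) = 10e^(-t)sin(2t)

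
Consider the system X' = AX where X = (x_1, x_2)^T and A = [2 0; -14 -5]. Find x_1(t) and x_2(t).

x_1(t) = -C_2e^(2t), x_2(t) = C_1e^(-5t) + 2C_2e^(2t)

Coefficient matrix A = [[2, 0], [-14, -5]].
Characteristic polynomial det(A - λI) = λ^2 + 3λ - 10 = 0.
Eigenvalues λ = -5, 2.
For λ=-5: (A-λI) row 1 is [7, 0], so an eigenvector is (0, 1).
For λ=2: (A-λI) row 2 is [-14, -7], so an eigenvector is (-1, 2).
General solution: C_1e^(-5t)(0,1) + C_2e^(2t)(-1,2).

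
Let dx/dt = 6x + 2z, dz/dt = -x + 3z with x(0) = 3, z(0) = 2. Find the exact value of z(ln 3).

A = [[6,2],[-1,3]]; eigenvalues λ = 5, 4.
Eigenvectors: (2,-1) for λ=5, (1,-1) for λ=4.
From the initial condition, c_1 = 5, c_2 = -7.
z(ln 3) = (5)(3^5)(-1) + (-7)(3^4)(-1) = -648.

-648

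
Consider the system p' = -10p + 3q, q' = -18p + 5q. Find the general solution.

p(t) = -c_1e^(-t) - c_2e^(-4t), q(t) = -3c_1e^(-t) - 2c_2e^(-4t)

Coefficient matrix A = [[-10, 3], [-18, 5]].
Characteristic polynomial det(A - λI) = λ^2 + 5λ + 4 = 0.
Eigenvalues λ = -1, -4.
For λ=-1: (A-λI) row 1 is [-9, 3], so an eigenvector is (-1, -3).
For λ=-4: (A-λI) row 1 is [-6, 3], so an eigenvector is (-1, -2).
General solution: c_1e^(-t)(-1,-3) + c_2e^(-4t)(-1,-2).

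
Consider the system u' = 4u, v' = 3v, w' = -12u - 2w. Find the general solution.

u(t) = C_2e^(4t), v(t) = C_1e^(3t), w(t) = -2C_2e^(4t) + C_3e^(-2t)

Coefficient matrix A = [[4, 0, 0], [0, 3, 0], [-12, 0, -2]].
det(A - λI) = 0 gives eigenvalues λ = 3, 4, -2.
For λ=3: eigenvector (0,1,0).
For λ=4: eigenvector (1,0,-2).
For λ=-2: eigenvector (0,0,1).
General solution: C_1e^(3t)(0,1,0) + C_2e^(4t)(1,0,-2) + C_3e^(-2t)(0,0,1).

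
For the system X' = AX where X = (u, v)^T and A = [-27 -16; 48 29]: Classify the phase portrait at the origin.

saddle

A = [[-27,-16],[48,29]]; det(A-λI) = λ^2 - 2λ - 15.
λ = 5, -3: opposite signs.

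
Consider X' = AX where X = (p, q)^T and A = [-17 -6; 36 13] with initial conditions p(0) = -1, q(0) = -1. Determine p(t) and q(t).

p(t) = 3e^(t) - 4e^(-5t), q(t) = -9e^(t) + 8e^(-5t)

Coefficient matrix A = [[-17, -6], [36, 13]].
Characteristic polynomial det(A - λI) = λ^2 + 4λ - 5 = 0.
Eigenvalues λ = 1, -5.
For λ=1: (A-λI) row 1 is [-18, -6], so an eigenvector is (1, -3).
For λ=-5: (A-λI) row 1 is [-12, -6], so an eigenvector is (-1, 2).
General solution: C_1e^(t)(1,-3) + C_2e^(-5t)(-1,2).
Applying p(0)=-1, q(0)=-1 gives C_1=3, C_2=4.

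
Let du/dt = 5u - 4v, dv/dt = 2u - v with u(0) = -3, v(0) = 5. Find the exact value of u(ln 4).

A = [[5,-4],[2,-1]]; eigenvalues λ = 1, 3.
Eigenvectors: (-1,-1) for λ=1, (2,1) for λ=3.
From the initial condition, c_1 = -13, c_2 = -8.
u(ln 4) = (-13)(4^1)(-1) + (-8)(4^3)(2) = -972.

-972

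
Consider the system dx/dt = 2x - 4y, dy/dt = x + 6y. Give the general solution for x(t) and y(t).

x(t) = -2C_1e^(4t) - 2C_2te^(4t) - 3C_2e^(4t), y(t) = C_1e^(4t) + C_2te^(4t) + 2C_2e^(4t)

Coefficient matrix A = [[2, -4], [1, 6]].
Characteristic polynomial det(A - λI) = λ^2 - 8λ + 16 = 0.
Single eigenvalue λ = 4 with algebraic multiplicity 2.
Eigenvector v = (-2,1); generalized eigenvector w with (A-λI)w=v is (-3,2).
General solution: e^(4t)[C_1·v + C_2·(t·v + w)].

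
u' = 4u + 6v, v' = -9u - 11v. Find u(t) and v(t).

Coefficient matrix A = [[4, 6], [-9, -11]].
Characteristic polynomial det(A - λI) = λ^2 + 7λ + 10 = 0.
Eigenvalues λ = -5, -2.
For λ=-5: (A-λI) row 1 is [9, 6], so an eigenvector is (2, -3).
For λ=-2: (A-λI) row 1 is [6, 6], so an eigenvector is (1, -1).
General solution: K_1e^(-5t)(2,-3) + K_2e^(-2t)(1,-1).

u(t) = 2K_1e^(-5t) + K_2e^(-2t), v(t) = -3K_1e^(-5t) - K_2e^(-2t)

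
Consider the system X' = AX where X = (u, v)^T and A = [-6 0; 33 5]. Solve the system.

Coefficient matrix A = [[-6, 0], [33, 5]].
Characteristic polynomial det(A - λI) = λ^2 + λ - 30 = 0.
Eigenvalues λ = -6, 5.
For λ=-6: (A-λI) row 2 is [33, 11], so an eigenvector is (1, -3).
For λ=5: (A-λI) row 1 is [-11, 0], so an eigenvector is (0, -1).
General solution: K_1e^(-6t)(1,-3) + K_2e^(5t)(0,-1).

u(t) = K_1e^(-6t), v(t) = -3K_1e^(-6t) - K_2e^(5t)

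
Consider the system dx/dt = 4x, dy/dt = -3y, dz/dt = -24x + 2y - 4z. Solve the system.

x(t) = K_1e^(4t), y(t) = K_2e^(-3t), z(t) = -3K_1e^(4t) + 2K_2e^(-3t) + K_3e^(-4t)

Coefficient matrix A = [[4, 0, 0], [0, -3, 0], [-24, 2, -4]].
det(A - λI) = 0 gives eigenvalues λ = 4, -3, -4.
For λ=4: eigenvector (1,0,-3).
For λ=-3: eigenvector (0,1,2).
For λ=-4: eigenvector (0,0,1).
General solution: K_1e^(4t)(1,0,-3) + K_2e^(-3t)(0,1,2) + K_3e^(-4t)(0,0,1).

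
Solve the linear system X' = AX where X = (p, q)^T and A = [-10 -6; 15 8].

p(t) = c_1e^(-t)sin(3t) + c_1e^(-t)cos(3t) + c_2e^(-t)sin(3t) - c_2e^(-t)cos(3t), q(t) = -c_1e^(-t)sin(3t) - 2c_1e^(-t)cos(3t) - 2c_2e^(-t)sin(3t) + c_2e^(-t)cos(3t)

Coefficient matrix A = [[-10, -6], [15, 8]].
Characteristic polynomial det(A - λI) = λ^2 + 2λ + 10 = 0.
Eigenvalues λ = -1 ± 3i (complex conjugate pair).
For λ=-1+3i: an eigenvector is (1,-2) - i(1,-1) = (1 - i, -2 + i).
A real fundamental pair from Re and Im of e^((-1+3i)t)v: X_1 = e^(-t)(cos(3t)·(1,-2) + sin(3t)·(1,-1)), X_2 = e^(-t)(sin(3t)·(1,-2) - cos(3t)·(1,-1)).
General solution: c_1X_1 + c_2X_2.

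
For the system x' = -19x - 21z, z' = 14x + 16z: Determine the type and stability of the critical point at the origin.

A = [[-19,-21],[14,16]]; det(A-λI) = λ^2 + 3λ - 10.
λ = -5, 2: opposite signs.

saddle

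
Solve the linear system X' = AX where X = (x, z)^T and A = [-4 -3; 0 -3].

x(t) = 3c_1e^(-3t) - c_2e^(-4t), z(t) = -c_1e^(-3t)

Coefficient matrix A = [[-4, -3], [0, -3]].
Characteristic polynomial det(A - λI) = λ^2 + 7λ + 12 = 0.
Eigenvalues λ = -3, -4.
For λ=-3: (A-λI) row 1 is [-1, -3], so an eigenvector is (3, -1).
For λ=-4: (A-λI) row 1 is [0, -3], so an eigenvector is (-1, 0).
General solution: c_1e^(-3t)(3,-1) + c_2e^(-4t)(-1,0).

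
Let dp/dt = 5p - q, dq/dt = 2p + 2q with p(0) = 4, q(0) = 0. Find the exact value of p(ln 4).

1792

A = [[5,-1],[2,2]]; eigenvalues λ = 3, 4.
Eigenvectors: (-1,-2) for λ=3, (-1,-1) for λ=4.
From the initial condition, c_1 = 4, c_2 = -8.
p(ln 4) = (4)(4^3)(-1) + (-8)(4^4)(-1) = 1792.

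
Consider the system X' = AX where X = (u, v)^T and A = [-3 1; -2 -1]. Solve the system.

u(t) = -C_1e^(-2t)cos(t) - C_2e^(-2t)sin(t), v(t) = C_1e^(-2t)sin(t) - C_1e^(-2t)cos(t) - C_2e^(-2t)sin(t) - C_2e^(-2t)cos(t)

Coefficient matrix A = [[-3, 1], [-2, -1]].
Characteristic polynomial det(A - λI) = λ^2 + 4λ + 5 = 0.
Eigenvalues λ = -2 ± i (complex conjugate pair).
For λ=-2+i: an eigenvector is (-1,-1) - i(0,1) = (-1, -1 - i).
A real fundamental pair from Re and Im of e^((-2+i)t)v: X_1 = e^(-2t)(cos(t)·(-1,-1) + sin(t)·(0,1)), X_2 = e^(-2t)(sin(t)·(-1,-1) - cos(t)·(0,1)).
General solution: C_1X_1 + C_2X_2.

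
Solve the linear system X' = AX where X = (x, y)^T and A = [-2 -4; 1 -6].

x(t) = 2C_1e^(-4t) + 2C_2te^(-4t) + C_2e^(-4t), y(t) = C_1e^(-4t) + C_2te^(-4t)

Coefficient matrix A = [[-2, -4], [1, -6]].
Characteristic polynomial det(A - λI) = λ^2 + 8λ + 16 = 0.
Single eigenvalue λ = -4 with algebraic multiplicity 2.
Eigenvector v = (2,1); generalized eigenvector w with (A-λI)w=v is (1,0).
General solution: e^(-4t)[C_1·v + C_2·(t·v + w)].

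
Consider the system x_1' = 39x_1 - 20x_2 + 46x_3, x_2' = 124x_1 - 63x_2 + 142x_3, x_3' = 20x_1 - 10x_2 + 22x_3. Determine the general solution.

Coefficient matrix A = [[39, -20, 46], [124, -63, 142], [20, -10, 22]].
det(A - λI) = 0 gives eigenvalues λ = -1, -3, 2.
For λ=-1: eigenvector (1,2,0).
For λ=-3: eigenvector (4,13,2).
For λ=2: eigenvector (2,6,1).
General solution: C_1e^(-t)(1,2,0) + C_2e^(-3t)(4,13,2) + C_3e^(2t)(2,6,1).

x_1(t) = C_1e^(-t) + 4C_2e^(-3t) + 2C_3e^(2t), x_2(t) = 2C_1e^(-t) + 13C_2e^(-3t) + 6C_3e^(2t), x_3(t) = 2C_2e^(-3t) + C_3e^(2t)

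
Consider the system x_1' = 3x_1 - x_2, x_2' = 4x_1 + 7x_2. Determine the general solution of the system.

x_1(t) = -c_1e^(5t) - c_2te^(5t) + 2c_2e^(5t), x_2(t) = 2c_1e^(5t) + 2c_2te^(5t) - 3c_2e^(5t)

Coefficient matrix A = [[3, -1], [4, 7]].
Characteristic polynomial det(A - λI) = λ^2 - 10λ + 25 = 0.
Single eigenvalue λ = 5 with algebraic multiplicity 2.
Eigenvector v = (-1,2); generalized eigenvector w with (A-λI)w=v is (2,-3).
General solution: e^(5t)[c_1·v + c_2·(t·v + w)].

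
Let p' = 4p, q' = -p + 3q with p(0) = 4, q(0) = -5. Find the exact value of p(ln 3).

324

A = [[4,0],[-1,3]]; eigenvalues λ = 4, 3.
Eigenvectors: (-1,1) for λ=4, (0,-1) for λ=3.
From the initial condition, c_1 = -4, c_2 = 1.
p(ln 3) = (-4)(3^4)(-1) + (1)(3^3)(0) = 324.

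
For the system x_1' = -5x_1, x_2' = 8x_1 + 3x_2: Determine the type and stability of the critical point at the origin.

saddle

A = [[-5,0],[8,3]]; det(A-λI) = λ^2 + 2λ - 15.
λ = -5, 3: opposite signs.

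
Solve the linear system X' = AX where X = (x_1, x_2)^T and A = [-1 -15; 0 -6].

x_1(t) = -3c_1e^(-6t) + c_2e^(-t), x_2(t) = -c_1e^(-6t)

Coefficient matrix A = [[-1, -15], [0, -6]].
Characteristic polynomial det(A - λI) = λ^2 + 7λ + 6 = 0.
Eigenvalues λ = -6, -1.
For λ=-6: (A-λI) row 1 is [5, -15], so an eigenvector is (-3, -1).
For λ=-1: (A-λI) row 1 is [0, -15], so an eigenvector is (1, 0).
General solution: c_1e^(-6t)(-3,-1) + c_2e^(-t)(1,0).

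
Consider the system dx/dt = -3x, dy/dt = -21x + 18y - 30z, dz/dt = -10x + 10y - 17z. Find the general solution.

x(t) = c_1e^(-3t), y(t) = c_1e^(-3t) + 2c_2e^(3t) - 3c_3e^(-2t), z(t) = c_2e^(3t) - 2c_3e^(-2t)

Coefficient matrix A = [[-3, 0, 0], [-21, 18, -30], [-10, 10, -17]].
det(A - λI) = 0 gives eigenvalues λ = -3, 3, -2.
For λ=-3: eigenvector (1,1,0).
For λ=3: eigenvector (0,2,1).
For λ=-2: eigenvector (0,-3,-2).
General solution: c_1e^(-3t)(1,1,0) + c_2e^(3t)(0,2,1) + c_3e^(-2t)(0,-3,-2).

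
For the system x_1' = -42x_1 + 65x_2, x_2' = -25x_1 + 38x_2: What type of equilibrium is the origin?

stable spiral

A = [[-42,65],[-25,38]]; det(A-λI) = λ^2 + 4λ + 29.
λ = -2 ± 5i: negative real part.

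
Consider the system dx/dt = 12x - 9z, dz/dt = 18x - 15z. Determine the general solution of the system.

Coefficient matrix A = [[12, -9], [18, -15]].
Characteristic polynomial det(A - λI) = λ^2 + 3λ - 18 = 0.
Eigenvalues λ = -6, 3.
For λ=-6: (A-λI) row 1 is [18, -9], so an eigenvector is (1, 2).
For λ=3: (A-λI) row 1 is [9, -9], so an eigenvector is (1, 1).
General solution: c_1e^(-6t)(1,2) + c_2e^(3t)(1,1).

x(t) = c_1e^(-6t) + c_2e^(3t), z(t) = 2c_1e^(-6t) + c_2e^(3t)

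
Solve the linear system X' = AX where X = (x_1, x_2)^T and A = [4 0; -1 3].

Coefficient matrix A = [[4, 0], [-1, 3]].
Characteristic polynomial det(A - λI) = λ^2 - 7λ + 12 = 0.
Eigenvalues λ = 4, 3.
For λ=4: (A-λI) row 2 is [-1, -1], so an eigenvector is (-1, 1).
For λ=3: (A-λI) row 1 is [1, 0], so an eigenvector is (0, 1).
General solution: C_1e^(4t)(-1,1) + C_2e^(3t)(0,1).

x_1(t) = -C_1e^(4t), x_2(t) = C_1e^(4t) + C_2e^(3t)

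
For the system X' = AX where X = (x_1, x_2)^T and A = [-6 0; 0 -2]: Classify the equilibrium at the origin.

A = [[-6,0],[0,-2]]; det(A-λI) = λ^2 + 8λ + 12.
λ = -2, -6: both negative.

stable node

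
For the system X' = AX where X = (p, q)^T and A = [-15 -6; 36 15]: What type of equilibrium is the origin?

saddle

A = [[-15,-6],[36,15]]; det(A-λI) = λ^2 - 9.
λ = -3, 3: opposite signs.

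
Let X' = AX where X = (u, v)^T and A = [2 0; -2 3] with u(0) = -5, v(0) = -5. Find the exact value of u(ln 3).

-45

A = [[2,0],[-2,3]]; eigenvalues λ = 2, 3.
Eigenvectors: (1,2) for λ=2, (0,1) for λ=3.
From the initial condition, c_1 = -5, c_2 = 5.
u(ln 3) = (-5)(3^2)(1) + (5)(3^3)(0) = -45.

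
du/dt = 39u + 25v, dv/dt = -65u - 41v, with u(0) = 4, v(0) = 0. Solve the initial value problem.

u(t) = 32e^(-t)sin(5t) + 4e^(-t)cos(5t), v(t) = -52e^(-t)sin(5t)

Coefficient matrix A = [[39, 25], [-65, -41]].
Characteristic polynomial det(A - λI) = λ^2 + 2λ + 26 = 0.
Eigenvalues λ = -1 ± 5i (complex conjugate pair).
For λ=-1+5i: an eigenvector is (-2,3) - i(-1,2) = (-2 + i, 3 - 2i).
A real fundamental pair from Re and Im of e^((-1+5i)t)v: X_1 = e^(-t)(cos(5t)·(-2,3) + sin(5t)·(-1,2)), X_2 = e^(-t)(sin(5t)·(-2,3) - cos(5t)·(-1,2)).
General solution: K_1X_1 + K_2X_2.
Applying u(0)=4, v(0)=0 gives K_1=-8, K_2=-12.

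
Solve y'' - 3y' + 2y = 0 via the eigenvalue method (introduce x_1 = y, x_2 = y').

y(t) = c_1e^(2t) + c_2e^(t)

Let x_1 = y, x_2 = y'. Then x_1' = x_2 and x_2' = -2x_1 + 3x_2.
A = [[0,1],[-2,3]]; det(A-λI) = λ^2 - 3λ + 2.
Eigenvalues λ = 2, 1 with eigenvectors (1,2), (1,1).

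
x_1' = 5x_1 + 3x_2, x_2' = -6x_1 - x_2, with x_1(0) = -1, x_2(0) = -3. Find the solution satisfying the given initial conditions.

x_1(t) = -4e^(2t)sin(3t) - e^(2t)cos(3t), x_2(t) = 5e^(2t)sin(3t) - 3e^(2t)cos(3t)

Coefficient matrix A = [[5, 3], [-6, -1]].
Characteristic polynomial det(A - λI) = λ^2 - 4λ + 13 = 0.
Eigenvalues λ = 2 ± 3i (complex conjugate pair).
For λ=2+3i: an eigenvector is (-1,1) - i(0,1) = (-1, 1 - i).
A real fundamental pair from Re and Im of e^((2+3i)t)v: X_1 = e^(2t)(cos(3t)·(-1,1) + sin(3t)·(0,1)), X_2 = e^(2t)(sin(3t)·(-1,1) - cos(3t)·(0,1)).
General solution: C_1X_1 + C_2X_2.
Applying x_1(0)=-1, x_2(0)=-3 gives C_1=1, C_2=4.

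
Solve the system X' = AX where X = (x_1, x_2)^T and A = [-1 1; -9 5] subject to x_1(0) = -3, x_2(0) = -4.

Coefficient matrix A = [[-1, 1], [-9, 5]].
Characteristic polynomial det(A - λI) = λ^2 - 4λ + 4 = 0.
Single eigenvalue λ = 2 with algebraic multiplicity 2.
Eigenvector v = (1,3); generalized eigenvector w with (A-λI)w=v is (0,1).
General solution: e^(2t)[K_1·v + K_2·(t·v + w)].
Applying x_1(0)=-3, x_2(0)=-4 gives K_1=-3, K_2=5.

x_1(t) = 5te^(2t) - 3e^(2t), x_2(t) = 15te^(2t) - 4e^(2t)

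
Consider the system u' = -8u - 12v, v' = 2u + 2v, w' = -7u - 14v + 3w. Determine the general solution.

Coefficient matrix A = [[-8, -12, 0], [2, 2, 0], [-7, -14, 3]].
det(A - λI) = 0 gives eigenvalues λ = -2, -4, 3.
For λ=-2: eigenvector (2,-1,0).
For λ=-4: eigenvector (3,-1,1).
For λ=3: eigenvector (0,0,1).
General solution: c_1e^(-2t)(2,-1,0) + c_2e^(-4t)(3,-1,1) + c_3e^(3t)(0,0,1).

u(t) = 2c_1e^(-2t) + 3c_2e^(-4t), v(t) = -c_1e^(-2t) - c_2e^(-4t), w(t) = c_2e^(-4t) + c_3e^(3t)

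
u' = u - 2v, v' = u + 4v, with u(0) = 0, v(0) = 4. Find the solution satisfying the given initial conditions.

u(t) = -8e^(3t) + 8e^(2t), v(t) = 8e^(3t) - 4e^(2t)

Coefficient matrix A = [[1, -2], [1, 4]].
Characteristic polynomial det(A - λI) = λ^2 - 5λ + 6 = 0.
Eigenvalues λ = 2, 3.
For λ=2: (A-λI) row 1 is [-1, -2], so an eigenvector is (-2, 1).
For λ=3: (A-λI) row 1 is [-2, -2], so an eigenvector is (1, -1).
General solution: K_1e^(2t)(-2,1) + K_2e^(3t)(1,-1).
Applying u(0)=0, v(0)=4 gives K_1=-4, K_2=-8.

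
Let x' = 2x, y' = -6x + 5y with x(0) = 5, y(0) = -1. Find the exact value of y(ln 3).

A = [[2,0],[-6,5]]; eigenvalues λ = 2, 5.
Eigenvectors: (-1,-2) for λ=2, (0,-1) for λ=5.
From the initial condition, c_1 = -5, c_2 = 11.
y(ln 3) = (-5)(3^2)(-2) + (11)(3^5)(-1) = -2583.

-2583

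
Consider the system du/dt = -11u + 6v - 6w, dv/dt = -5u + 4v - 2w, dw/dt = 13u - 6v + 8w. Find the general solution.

u(t) = 2K_1e^(-2t) + K_2e^(t), v(t) = K_1e^(-2t) + K_2e^(t) + K_3e^(2t), w(t) = -2K_1e^(-2t) - K_2e^(t) + K_3e^(2t)

Coefficient matrix A = [[-11, 6, -6], [-5, 4, -2], [13, -6, 8]].
det(A - λI) = 0 gives eigenvalues λ = -2, 1, 2.
For λ=-2: eigenvector (2,1,-2).
For λ=1: eigenvector (1,1,-1).
For λ=2: eigenvector (0,1,1).
General solution: K_1e^(-2t)(2,1,-2) + K_2e^(t)(1,1,-1) + K_3e^(2t)(0,1,1).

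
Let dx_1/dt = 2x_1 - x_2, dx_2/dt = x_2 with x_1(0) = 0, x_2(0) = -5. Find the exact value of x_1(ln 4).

60

A = [[2,-1],[0,1]]; eigenvalues λ = 1, 2.
Eigenvectors: (-1,-1) for λ=1, (1,0) for λ=2.
From the initial condition, c_1 = 5, c_2 = 5.
x_1(ln 4) = (5)(4^1)(-1) + (5)(4^2)(1) = 60.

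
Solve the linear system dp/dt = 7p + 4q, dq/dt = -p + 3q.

p(t) = 2C_1e^(5t) + 2C_2te^(5t) + C_2e^(5t), q(t) = -C_1e^(5t) - C_2te^(5t)

Coefficient matrix A = [[7, 4], [-1, 3]].
Characteristic polynomial det(A - λI) = λ^2 - 10λ + 25 = 0.
Single eigenvalue λ = 5 with algebraic multiplicity 2.
Eigenvector v = (2,-1); generalized eigenvector w with (A-λI)w=v is (1,0).
General solution: e^(5t)[C_1·v + C_2·(t·v + w)].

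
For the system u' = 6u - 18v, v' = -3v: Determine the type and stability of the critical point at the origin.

saddle

A = [[6,-18],[0,-3]]; det(A-λI) = λ^2 - 3λ - 18.
λ = -3, 6: opposite signs.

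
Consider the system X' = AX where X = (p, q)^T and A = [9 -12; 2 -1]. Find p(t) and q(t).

Coefficient matrix A = [[9, -12], [2, -1]].
Characteristic polynomial det(A - λI) = λ^2 - 8λ + 15 = 0.
Eigenvalues λ = 3, 5.
For λ=3: (A-λI) row 1 is [6, -12], so an eigenvector is (2, 1).
For λ=5: (A-λI) row 1 is [4, -12], so an eigenvector is (3, 1).
General solution: K_1e^(3t)(2,1) + K_2e^(5t)(3,1).

p(t) = 2K_1e^(3t) + 3K_2e^(5t), q(t) = K_1e^(3t) + K_2e^(5t)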